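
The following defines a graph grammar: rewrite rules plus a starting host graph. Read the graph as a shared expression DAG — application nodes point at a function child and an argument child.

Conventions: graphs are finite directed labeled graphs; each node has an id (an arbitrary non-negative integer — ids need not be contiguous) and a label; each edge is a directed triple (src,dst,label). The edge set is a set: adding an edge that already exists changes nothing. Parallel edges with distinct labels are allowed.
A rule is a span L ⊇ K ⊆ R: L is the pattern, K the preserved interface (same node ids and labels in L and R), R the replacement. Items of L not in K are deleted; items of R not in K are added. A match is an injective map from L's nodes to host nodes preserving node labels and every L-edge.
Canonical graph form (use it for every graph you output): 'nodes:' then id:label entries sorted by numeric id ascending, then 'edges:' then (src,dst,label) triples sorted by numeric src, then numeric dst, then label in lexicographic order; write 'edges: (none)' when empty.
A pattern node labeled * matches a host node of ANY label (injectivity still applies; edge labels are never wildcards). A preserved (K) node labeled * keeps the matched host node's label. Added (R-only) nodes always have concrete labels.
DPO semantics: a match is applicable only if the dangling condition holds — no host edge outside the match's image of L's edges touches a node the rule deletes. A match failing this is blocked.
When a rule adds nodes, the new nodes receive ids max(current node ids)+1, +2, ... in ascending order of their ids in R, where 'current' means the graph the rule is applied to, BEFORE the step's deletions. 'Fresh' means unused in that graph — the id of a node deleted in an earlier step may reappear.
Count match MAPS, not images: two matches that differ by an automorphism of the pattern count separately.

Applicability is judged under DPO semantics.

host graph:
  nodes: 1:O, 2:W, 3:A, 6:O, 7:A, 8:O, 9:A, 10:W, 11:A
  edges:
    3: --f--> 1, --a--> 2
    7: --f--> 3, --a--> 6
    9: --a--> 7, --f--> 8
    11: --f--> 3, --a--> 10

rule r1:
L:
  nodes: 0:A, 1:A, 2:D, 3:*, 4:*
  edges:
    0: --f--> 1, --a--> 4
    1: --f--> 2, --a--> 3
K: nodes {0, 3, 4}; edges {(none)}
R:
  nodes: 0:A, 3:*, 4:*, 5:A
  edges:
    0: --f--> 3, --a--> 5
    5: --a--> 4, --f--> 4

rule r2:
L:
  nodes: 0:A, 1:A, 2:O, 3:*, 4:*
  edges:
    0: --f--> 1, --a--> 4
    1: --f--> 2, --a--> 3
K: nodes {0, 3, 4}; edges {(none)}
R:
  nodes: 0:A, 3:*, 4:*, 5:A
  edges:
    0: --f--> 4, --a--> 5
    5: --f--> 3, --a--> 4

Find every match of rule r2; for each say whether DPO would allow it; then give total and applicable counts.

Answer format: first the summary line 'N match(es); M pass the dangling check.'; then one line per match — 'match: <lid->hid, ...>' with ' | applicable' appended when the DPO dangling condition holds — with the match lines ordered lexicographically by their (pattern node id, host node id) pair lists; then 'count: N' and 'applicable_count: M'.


2 match(es); 0 pass the dangling check.
match: 0->7, 1->3, 2->1, 3->2, 4->6
match: 0->11, 1->3, 2->1, 3->2, 4->10
count: 2
applicable_count: 0


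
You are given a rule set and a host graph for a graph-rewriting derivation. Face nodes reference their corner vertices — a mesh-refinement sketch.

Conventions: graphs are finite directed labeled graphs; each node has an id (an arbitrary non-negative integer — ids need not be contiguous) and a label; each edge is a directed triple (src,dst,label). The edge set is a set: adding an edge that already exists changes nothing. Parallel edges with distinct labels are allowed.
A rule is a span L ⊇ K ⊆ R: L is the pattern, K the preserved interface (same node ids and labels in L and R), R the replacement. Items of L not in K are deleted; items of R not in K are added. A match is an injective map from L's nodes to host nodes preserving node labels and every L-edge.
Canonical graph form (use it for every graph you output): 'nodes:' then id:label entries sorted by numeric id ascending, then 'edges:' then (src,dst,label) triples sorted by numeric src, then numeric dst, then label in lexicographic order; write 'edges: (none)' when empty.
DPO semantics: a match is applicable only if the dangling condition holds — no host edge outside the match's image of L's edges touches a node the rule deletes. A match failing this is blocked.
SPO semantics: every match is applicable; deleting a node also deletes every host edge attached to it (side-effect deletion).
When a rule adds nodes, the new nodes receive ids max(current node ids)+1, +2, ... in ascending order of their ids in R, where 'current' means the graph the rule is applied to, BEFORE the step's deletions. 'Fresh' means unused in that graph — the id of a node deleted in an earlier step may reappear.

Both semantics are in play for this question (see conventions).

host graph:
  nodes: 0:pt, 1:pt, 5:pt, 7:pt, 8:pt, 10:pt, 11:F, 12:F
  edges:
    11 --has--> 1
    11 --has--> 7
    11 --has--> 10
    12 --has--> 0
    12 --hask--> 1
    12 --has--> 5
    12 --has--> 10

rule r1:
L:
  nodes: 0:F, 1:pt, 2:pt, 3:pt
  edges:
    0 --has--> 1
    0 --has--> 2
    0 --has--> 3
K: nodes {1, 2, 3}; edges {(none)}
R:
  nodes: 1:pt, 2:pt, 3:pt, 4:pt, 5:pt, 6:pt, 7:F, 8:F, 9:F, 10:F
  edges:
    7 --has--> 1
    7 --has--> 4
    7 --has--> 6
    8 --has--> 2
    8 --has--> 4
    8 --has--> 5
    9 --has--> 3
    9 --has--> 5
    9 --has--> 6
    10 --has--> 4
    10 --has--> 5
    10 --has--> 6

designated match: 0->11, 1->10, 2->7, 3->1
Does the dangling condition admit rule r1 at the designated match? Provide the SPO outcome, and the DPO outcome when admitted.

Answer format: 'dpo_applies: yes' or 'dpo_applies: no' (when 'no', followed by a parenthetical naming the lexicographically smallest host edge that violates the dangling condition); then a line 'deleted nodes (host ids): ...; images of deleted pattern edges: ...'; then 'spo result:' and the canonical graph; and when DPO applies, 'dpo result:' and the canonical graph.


dpo_applies: yes
deleted nodes (host ids): 11; images of deleted pattern edges: (11,1,has); (11,7,has); (11,10,has)
spo result:
nodes: 0:pt, 1:pt, 5:pt, 7:pt, 8:pt, 10:pt, 12:F, 13:pt, 14:pt, 15:pt, 16:F, 17:F, 18:F, 19:F
edges: (12,0,has); (12,1,hask); (12,5,has); (12,10,has); (16,10,has); (16,13,has); (16,15,has); (17,7,has); (17,13,has); (17,14,has); (18,1,has); (18,14,has); (18,15,has); (19,13,has); (19,14,has); (19,15,has)
dpo result:
nodes: 0:pt, 1:pt, 5:pt, 7:pt, 8:pt, 10:pt, 12:F, 13:pt, 14:pt, 15:pt, 16:F, 17:F, 18:F, 19:F
edges: (12,0,has); (12,1,hask); (12,5,has); (12,10,has); (16,10,has); (16,13,has); (16,15,has); (17,7,has); (17,13,has); (17,14,has); (18,1,has); (18,14,has); (18,15,has); (19,13,has); (19,14,has); (19,15,has)


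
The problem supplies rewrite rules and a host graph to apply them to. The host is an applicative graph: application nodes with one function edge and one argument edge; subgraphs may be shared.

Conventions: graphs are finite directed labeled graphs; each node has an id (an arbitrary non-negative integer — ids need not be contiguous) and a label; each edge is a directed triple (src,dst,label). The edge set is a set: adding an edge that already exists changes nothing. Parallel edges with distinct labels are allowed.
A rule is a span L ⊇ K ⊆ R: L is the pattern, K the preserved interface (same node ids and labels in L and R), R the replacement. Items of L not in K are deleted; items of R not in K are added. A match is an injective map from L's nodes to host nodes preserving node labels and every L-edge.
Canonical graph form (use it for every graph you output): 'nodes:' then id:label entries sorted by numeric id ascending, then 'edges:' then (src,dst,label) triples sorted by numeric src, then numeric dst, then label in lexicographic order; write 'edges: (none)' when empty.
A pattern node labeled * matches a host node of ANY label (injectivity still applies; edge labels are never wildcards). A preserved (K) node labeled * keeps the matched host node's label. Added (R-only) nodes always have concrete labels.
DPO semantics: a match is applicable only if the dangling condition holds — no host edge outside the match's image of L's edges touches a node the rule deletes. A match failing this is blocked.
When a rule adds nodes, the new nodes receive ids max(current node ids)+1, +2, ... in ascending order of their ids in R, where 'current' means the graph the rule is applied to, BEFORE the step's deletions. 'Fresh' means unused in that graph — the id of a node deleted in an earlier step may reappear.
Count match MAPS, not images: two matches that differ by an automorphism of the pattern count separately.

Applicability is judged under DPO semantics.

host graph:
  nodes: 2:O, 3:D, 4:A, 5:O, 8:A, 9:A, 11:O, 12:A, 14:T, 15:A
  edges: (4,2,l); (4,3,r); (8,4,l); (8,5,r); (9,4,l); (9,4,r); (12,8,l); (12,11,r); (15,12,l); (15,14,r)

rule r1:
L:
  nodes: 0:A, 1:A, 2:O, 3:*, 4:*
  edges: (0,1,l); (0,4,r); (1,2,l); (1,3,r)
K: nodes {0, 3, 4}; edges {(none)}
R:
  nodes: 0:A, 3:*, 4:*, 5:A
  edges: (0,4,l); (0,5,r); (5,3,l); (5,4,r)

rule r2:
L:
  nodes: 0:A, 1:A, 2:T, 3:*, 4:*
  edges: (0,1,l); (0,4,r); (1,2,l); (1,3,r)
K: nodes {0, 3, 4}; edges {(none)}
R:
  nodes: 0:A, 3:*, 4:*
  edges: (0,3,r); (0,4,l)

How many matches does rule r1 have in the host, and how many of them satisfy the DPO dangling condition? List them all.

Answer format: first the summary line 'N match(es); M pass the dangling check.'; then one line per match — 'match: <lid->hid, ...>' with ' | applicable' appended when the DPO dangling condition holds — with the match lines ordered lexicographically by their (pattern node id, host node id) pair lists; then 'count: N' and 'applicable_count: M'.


1 match(es); 0 pass the dangling check.
match: 0->8, 1->4, 2->2, 3->3, 4->5
count: 1
applicable_count: 0


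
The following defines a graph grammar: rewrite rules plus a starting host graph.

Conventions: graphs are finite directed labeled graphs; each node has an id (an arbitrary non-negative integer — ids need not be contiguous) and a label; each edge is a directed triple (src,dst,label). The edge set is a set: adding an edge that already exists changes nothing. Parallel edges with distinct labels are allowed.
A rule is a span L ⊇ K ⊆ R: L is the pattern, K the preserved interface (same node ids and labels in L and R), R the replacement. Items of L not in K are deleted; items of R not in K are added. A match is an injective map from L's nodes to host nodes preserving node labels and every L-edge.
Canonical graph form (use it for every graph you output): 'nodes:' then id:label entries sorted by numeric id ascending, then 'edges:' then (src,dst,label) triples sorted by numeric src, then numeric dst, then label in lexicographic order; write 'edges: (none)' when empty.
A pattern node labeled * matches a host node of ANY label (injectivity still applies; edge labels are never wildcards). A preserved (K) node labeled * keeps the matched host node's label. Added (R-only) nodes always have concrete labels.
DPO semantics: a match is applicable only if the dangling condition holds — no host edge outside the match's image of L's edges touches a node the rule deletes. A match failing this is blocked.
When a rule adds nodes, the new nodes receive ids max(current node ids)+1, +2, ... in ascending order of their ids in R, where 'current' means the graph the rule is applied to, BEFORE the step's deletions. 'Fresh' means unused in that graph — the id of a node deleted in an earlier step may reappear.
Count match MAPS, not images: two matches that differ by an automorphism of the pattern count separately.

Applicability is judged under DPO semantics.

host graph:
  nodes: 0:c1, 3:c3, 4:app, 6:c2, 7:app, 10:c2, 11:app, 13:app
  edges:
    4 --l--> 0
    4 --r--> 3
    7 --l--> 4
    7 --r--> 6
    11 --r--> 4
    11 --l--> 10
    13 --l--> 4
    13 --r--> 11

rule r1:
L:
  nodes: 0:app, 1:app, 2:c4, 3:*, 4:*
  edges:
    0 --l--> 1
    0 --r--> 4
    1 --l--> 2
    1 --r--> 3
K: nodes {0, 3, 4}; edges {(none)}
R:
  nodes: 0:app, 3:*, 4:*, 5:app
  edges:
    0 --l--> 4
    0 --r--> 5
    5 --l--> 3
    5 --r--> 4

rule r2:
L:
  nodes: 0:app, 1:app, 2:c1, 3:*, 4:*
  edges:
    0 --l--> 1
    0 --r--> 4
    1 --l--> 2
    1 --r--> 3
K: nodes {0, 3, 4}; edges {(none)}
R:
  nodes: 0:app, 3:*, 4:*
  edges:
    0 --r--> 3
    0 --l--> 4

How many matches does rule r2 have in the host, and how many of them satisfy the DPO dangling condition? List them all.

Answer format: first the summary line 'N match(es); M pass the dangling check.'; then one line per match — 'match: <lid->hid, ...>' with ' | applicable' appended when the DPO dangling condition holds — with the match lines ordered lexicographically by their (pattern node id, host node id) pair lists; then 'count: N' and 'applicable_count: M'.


2 match(es); 0 pass the dangling check.
match: 0->7, 1->4, 2->0, 3->3, 4->6
match: 0->13, 1->4, 2->0, 3->3, 4->11
count: 2
applicable_count: 0


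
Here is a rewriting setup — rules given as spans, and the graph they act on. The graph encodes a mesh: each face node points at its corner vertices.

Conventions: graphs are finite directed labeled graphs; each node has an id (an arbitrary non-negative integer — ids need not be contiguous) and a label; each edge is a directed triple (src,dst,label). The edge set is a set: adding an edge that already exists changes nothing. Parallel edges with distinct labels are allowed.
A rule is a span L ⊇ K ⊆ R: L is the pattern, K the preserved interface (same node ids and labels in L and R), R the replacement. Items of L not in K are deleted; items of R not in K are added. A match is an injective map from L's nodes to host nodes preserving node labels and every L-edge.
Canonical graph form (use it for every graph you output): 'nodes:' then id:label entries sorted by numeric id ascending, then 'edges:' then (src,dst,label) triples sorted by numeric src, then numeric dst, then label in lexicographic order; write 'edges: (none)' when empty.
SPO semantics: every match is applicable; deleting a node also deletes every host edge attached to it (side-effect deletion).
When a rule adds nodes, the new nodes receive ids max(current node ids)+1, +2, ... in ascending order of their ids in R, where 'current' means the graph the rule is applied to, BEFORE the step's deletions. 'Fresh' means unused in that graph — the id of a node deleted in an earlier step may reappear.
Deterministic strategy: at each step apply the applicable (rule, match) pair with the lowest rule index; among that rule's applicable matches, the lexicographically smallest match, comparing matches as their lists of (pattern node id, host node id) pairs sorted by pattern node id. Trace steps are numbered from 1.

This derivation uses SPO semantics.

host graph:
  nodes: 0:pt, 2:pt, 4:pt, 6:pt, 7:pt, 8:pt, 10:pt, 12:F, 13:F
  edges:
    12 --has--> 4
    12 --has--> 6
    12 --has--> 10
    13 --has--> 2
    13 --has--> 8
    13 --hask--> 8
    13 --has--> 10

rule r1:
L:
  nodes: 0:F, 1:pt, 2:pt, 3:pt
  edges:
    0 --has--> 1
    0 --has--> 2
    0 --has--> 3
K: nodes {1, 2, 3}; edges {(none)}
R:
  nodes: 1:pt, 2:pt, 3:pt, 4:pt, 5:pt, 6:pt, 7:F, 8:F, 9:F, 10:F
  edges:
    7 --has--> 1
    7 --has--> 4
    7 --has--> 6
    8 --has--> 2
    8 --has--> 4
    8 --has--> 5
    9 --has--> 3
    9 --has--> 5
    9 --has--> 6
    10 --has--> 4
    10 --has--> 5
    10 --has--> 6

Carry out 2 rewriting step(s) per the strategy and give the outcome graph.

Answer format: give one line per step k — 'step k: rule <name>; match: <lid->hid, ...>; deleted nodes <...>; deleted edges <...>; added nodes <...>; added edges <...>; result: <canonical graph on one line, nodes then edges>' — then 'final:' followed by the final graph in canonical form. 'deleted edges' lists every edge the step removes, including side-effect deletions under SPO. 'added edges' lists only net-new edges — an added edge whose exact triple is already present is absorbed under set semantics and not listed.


step 1: rule r1; match: 0->12, 1->4, 2->6, 3->10; deleted nodes 12; deleted edges (12,4,has); (12,6,has); (12,10,has); added nodes 14, 15, 16, 17, 18, 19, 20; added edges (17,4,has); (17,14,has); (17,16,has); (18,6,has); (18,14,has); (18,15,has); (19,10,has); (19,15,has); (19,16,has); (20,14,has); (20,15,has); (20,16,has); result: nodes: 0:pt, 2:pt, 4:pt, 6:pt, 7:pt, 8:pt, 10:pt, 13:F, 14:pt, 15:pt, 16:pt, 17:F, 18:F, 19:F, 20:F edges: (13,2,has); (13,8,has); (13,8,hask); (13,10,has); (17,4,has); (17,14,has); (17,16,has); (18,6,has); (18,14,has); (18,15,has); (19,10,has); (19,15,has); (19,16,has); (20,14,has); (20,15,has); (20,16,has)
step 2: rule r1; match: 0->13, 1->2, 2->8, 3->10; deleted nodes 13; deleted edges (13,2,has); (13,8,has); (13,8,hask); (13,10,has); added nodes 21, 22, 23, 24, 25, 26, 27; added edges (24,2,has); (24,21,has); (24,23,has); (25,8,has); (25,21,has); (25,22,has); (26,10,has); (26,22,has); (26,23,has); (27,21,has); (27,22,has); (27,23,has); result: nodes: 0:pt, 2:pt, 4:pt, 6:pt, 7:pt, 8:pt, 10:pt, 14:pt, 15:pt, 16:pt, 17:F, 18:F, 19:F, 20:F, 21:pt, 22:pt, 23:pt, 24:F, 25:F, 26:F, 27:F edges: (17,4,has); (17,14,has); (17,16,has); (18,6,has); (18,14,has); (18,15,has); (19,10,has); (19,15,has); (19,16,has); (20,14,has); (20,15,has); (20,16,has); (24,2,has); (24,21,has); (24,23,has); (25,8,has); (25,21,has); (25,22,has); (26,10,has); (26,22,has); (26,23,has); (27,21,has); (27,22,has); (27,23,has)
final:
nodes: 0:pt, 2:pt, 4:pt, 6:pt, 7:pt, 8:pt, 10:pt, 14:pt, 15:pt, 16:pt, 17:F, 18:F, 19:F, 20:F, 21:pt, 22:pt, 23:pt, 24:F, 25:F, 26:F, 27:F
edges: (17,4,has); (17,14,has); (17,16,has); (18,6,has); (18,14,has); (18,15,has); (19,10,has); (19,15,has); (19,16,has); (20,14,has); (20,15,has); (20,16,has); (24,2,has); (24,21,has); (24,23,has); (25,8,has); (25,21,has); (25,22,has); (26,10,has); (26,22,has); (26,23,has); (27,21,has); (27,22,has); (27,23,has)


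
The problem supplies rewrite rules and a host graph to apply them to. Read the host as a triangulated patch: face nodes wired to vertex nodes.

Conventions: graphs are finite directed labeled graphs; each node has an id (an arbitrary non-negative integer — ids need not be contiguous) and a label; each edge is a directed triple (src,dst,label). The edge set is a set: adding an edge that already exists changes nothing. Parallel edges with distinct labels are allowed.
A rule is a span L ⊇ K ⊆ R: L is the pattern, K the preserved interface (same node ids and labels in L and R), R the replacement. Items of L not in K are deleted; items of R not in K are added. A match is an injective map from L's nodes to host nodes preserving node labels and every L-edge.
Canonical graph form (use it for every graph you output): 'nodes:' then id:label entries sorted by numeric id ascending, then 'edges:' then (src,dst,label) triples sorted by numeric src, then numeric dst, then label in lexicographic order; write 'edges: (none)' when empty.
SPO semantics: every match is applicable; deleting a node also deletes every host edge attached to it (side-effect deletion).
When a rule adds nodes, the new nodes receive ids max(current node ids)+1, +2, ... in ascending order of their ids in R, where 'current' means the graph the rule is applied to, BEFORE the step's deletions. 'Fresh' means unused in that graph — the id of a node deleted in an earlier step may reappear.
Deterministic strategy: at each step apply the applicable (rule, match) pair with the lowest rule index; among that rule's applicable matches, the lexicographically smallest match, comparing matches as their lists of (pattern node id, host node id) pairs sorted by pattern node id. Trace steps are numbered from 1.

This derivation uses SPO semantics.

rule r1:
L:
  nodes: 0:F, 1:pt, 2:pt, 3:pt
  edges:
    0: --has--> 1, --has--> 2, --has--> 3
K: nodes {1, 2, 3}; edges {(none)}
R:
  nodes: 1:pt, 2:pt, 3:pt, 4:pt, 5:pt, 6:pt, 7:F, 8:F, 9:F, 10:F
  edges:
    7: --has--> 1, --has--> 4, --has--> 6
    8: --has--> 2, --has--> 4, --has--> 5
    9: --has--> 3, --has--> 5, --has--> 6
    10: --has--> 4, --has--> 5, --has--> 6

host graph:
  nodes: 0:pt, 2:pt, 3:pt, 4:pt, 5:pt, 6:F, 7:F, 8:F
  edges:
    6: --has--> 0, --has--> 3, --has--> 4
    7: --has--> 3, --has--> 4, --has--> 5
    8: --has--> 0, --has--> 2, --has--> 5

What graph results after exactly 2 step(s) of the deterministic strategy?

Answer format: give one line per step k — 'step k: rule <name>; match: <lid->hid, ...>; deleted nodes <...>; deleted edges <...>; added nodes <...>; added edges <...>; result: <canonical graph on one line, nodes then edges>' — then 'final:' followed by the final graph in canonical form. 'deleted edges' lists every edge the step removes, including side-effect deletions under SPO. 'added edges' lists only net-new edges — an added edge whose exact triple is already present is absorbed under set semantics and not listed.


step 1: rule r1; match: 0->6, 1->0, 2->3, 3->4; deleted nodes 6; deleted edges (6,0,has); (6,3,has); (6,4,has); added nodes 9, 10, 11, 12, 13, 14, 15; added edges (12,0,has); (12,9,has); (12,11,has); (13,3,has); (13,9,has); (13,10,has); (14,4,has); (14,10,has); (14,11,has); (15,9,has); (15,10,has); (15,11,has); result: nodes: 0:pt, 2:pt, 3:pt, 4:pt, 5:pt, 7:F, 8:F, 9:pt, 10:pt, 11:pt, 12:F, 13:F, 14:F, 15:F edges: (7,3,has); (7,4,has); (7,5,has); (8,0,has); (8,2,has); (8,5,has); (12,0,has); (12,9,has); (12,11,has); (13,3,has); (13,9,has); (13,10,has); (14,4,has); (14,10,has); (14,11,has); (15,9,has); (15,10,has); (15,11,has)
step 2: rule r1; match: 0->7, 1->3, 2->4, 3->5; deleted nodes 7; deleted edges (7,3,has); (7,4,has); (7,5,has); added nodes 16, 17, 18, 19, 20, 21, 22; added edges (19,3,has); (19,16,has); (19,18,has); (20,4,has); (20,16,has); (20,17,has); (21,5,has); (21,17,has); (21,18,has); (22,16,has); (22,17,has); (22,18,has); result: nodes: 0:pt, 2:pt, 3:pt, 4:pt, 5:pt, 8:F, 9:pt, 10:pt, 11:pt, 12:F, 13:F, 14:F, 15:F, 16:pt, 17:pt, 18:pt, 19:F, 20:F, 21:F, 22:F edges: (8,0,has); (8,2,has); (8,5,has); (12,0,has); (12,9,has); (12,11,has); (13,3,has); (13,9,has); (13,10,has); (14,4,has); (14,10,has); (14,11,has); (15,9,has); (15,10,has); (15,11,has); (19,3,has); (19,16,has); (19,18,has); (20,4,has); (20,16,has); (20,17,has); (21,5,has); (21,17,has); (21,18,has); (22,16,has); (22,17,has); (22,18,has)
final:
nodes: 0:pt, 2:pt, 3:pt, 4:pt, 5:pt, 8:F, 9:pt, 10:pt, 11:pt, 12:F, 13:F, 14:F, 15:F, 16:pt, 17:pt, 18:pt, 19:F, 20:F, 21:F, 22:F
edges: (8,0,has); (8,2,has); (8,5,has); (12,0,has); (12,9,has); (12,11,has); (13,3,has); (13,9,has); (13,10,has); (14,4,has); (14,10,has); (14,11,has); (15,9,has); (15,10,has); (15,11,has); (19,3,has); (19,16,has); (19,18,has); (20,4,has); (20,16,has); (20,17,has); (21,5,has); (21,17,has); (21,18,has); (22,16,has); (22,17,has); (22,18,has)


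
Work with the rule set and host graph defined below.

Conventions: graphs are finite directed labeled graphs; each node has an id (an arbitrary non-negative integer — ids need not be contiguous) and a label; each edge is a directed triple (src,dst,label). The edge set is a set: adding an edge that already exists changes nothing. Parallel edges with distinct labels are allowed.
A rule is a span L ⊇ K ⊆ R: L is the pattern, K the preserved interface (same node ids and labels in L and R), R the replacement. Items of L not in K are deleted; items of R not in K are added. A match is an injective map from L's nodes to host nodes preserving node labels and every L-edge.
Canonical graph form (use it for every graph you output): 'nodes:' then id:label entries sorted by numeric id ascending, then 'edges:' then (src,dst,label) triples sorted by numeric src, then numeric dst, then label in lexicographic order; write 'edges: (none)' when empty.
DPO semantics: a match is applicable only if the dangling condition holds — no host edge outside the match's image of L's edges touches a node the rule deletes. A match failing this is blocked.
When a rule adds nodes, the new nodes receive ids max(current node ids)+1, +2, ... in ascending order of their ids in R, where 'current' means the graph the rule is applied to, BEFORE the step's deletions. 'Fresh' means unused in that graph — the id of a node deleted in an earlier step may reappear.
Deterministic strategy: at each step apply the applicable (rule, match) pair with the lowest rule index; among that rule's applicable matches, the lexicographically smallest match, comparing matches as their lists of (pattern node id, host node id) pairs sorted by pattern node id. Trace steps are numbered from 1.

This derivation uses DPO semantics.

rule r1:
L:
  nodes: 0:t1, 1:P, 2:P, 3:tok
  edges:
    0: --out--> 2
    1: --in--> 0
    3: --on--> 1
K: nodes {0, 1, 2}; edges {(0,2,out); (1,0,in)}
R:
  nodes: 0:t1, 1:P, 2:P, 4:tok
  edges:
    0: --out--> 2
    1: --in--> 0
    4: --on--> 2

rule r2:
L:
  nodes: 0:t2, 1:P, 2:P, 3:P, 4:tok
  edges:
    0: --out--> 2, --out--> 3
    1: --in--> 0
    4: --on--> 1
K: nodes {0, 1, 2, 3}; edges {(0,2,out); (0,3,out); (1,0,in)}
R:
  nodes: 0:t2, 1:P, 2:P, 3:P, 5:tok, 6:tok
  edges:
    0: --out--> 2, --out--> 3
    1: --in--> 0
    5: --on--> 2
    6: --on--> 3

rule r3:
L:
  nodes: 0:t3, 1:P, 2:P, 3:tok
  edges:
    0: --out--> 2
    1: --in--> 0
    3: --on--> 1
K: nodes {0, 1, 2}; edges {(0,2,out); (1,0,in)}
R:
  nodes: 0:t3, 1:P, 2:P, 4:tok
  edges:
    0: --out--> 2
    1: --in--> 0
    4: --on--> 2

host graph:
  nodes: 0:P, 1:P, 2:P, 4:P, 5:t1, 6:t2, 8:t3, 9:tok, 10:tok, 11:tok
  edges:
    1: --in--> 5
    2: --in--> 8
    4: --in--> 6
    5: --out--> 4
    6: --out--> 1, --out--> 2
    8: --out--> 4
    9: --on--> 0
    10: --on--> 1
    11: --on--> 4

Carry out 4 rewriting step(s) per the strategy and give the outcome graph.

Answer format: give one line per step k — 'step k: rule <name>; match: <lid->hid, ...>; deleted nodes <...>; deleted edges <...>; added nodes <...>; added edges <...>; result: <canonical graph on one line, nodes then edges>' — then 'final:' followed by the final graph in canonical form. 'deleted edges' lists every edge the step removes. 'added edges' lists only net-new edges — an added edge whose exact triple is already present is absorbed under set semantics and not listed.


step 1: rule r1; match: 0->5, 1->1, 2->4, 3->10; deleted nodes 10; deleted edges (10,1,on); added nodes 12; added edges (12,4,on); result: nodes: 0:P, 1:P, 2:P, 4:P, 5:t1, 6:t2, 8:t3, 9:tok, 11:tok, 12:tok edges: (1,5,in); (2,8,in); (4,6,in); (5,4,out); (6,1,out); (6,2,out); (8,4,out); (9,0,on); (11,4,on); (12,4,on)
step 2: rule r2; match: 0->6, 1->4, 2->1, 3->2, 4->11; deleted nodes 11; deleted edges (11,4,on); added nodes 13, 14; added edges (13,1,on); (14,2,on); result: nodes: 0:P, 1:P, 2:P, 4:P, 5:t1, 6:t2, 8:t3, 9:tok, 12:tok, 13:tok, 14:tok edges: (1,5,in); (2,8,in); (4,6,in); (5,4,out); (6,1,out); (6,2,out); (8,4,out); (9,0,on); (12,4,on); (13,1,on); (14,2,on)
step 3: rule r1; match: 0->5, 1->1, 2->4, 3->13; deleted nodes 13; deleted edges (13,1,on); added nodes 15; added edges (15,4,on); result: nodes: 0:P, 1:P, 2:P, 4:P, 5:t1, 6:t2, 8:t3, 9:tok, 12:tok, 14:tok, 15:tok edges: (1,5,in); (2,8,in); (4,6,in); (5,4,out); (6,1,out); (6,2,out); (8,4,out); (9,0,on); (12,4,on); (14,2,on); (15,4,on)
step 4: rule r2; match: 0->6, 1->4, 2->1, 3->2, 4->12; deleted nodes 12; deleted edges (12,4,on); added nodes 16, 17; added edges (16,1,on); (17,2,on); result: nodes: 0:P, 1:P, 2:P, 4:P, 5:t1, 6:t2, 8:t3, 9:tok, 14:tok, 15:tok, 16:tok, 17:tok edges: (1,5,in); (2,8,in); (4,6,in); (5,4,out); (6,1,out); (6,2,out); (8,4,out); (9,0,on); (14,2,on); (15,4,on); (16,1,on); (17,2,on)
final:
nodes: 0:P, 1:P, 2:P, 4:P, 5:t1, 6:t2, 8:t3, 9:tok, 14:tok, 15:tok, 16:tok, 17:tok
edges: (1,5,in); (2,8,in); (4,6,in); (5,4,out); (6,1,out); (6,2,out); (8,4,out); (9,0,on); (14,2,on); (15,4,on); (16,1,on); (17,2,on)


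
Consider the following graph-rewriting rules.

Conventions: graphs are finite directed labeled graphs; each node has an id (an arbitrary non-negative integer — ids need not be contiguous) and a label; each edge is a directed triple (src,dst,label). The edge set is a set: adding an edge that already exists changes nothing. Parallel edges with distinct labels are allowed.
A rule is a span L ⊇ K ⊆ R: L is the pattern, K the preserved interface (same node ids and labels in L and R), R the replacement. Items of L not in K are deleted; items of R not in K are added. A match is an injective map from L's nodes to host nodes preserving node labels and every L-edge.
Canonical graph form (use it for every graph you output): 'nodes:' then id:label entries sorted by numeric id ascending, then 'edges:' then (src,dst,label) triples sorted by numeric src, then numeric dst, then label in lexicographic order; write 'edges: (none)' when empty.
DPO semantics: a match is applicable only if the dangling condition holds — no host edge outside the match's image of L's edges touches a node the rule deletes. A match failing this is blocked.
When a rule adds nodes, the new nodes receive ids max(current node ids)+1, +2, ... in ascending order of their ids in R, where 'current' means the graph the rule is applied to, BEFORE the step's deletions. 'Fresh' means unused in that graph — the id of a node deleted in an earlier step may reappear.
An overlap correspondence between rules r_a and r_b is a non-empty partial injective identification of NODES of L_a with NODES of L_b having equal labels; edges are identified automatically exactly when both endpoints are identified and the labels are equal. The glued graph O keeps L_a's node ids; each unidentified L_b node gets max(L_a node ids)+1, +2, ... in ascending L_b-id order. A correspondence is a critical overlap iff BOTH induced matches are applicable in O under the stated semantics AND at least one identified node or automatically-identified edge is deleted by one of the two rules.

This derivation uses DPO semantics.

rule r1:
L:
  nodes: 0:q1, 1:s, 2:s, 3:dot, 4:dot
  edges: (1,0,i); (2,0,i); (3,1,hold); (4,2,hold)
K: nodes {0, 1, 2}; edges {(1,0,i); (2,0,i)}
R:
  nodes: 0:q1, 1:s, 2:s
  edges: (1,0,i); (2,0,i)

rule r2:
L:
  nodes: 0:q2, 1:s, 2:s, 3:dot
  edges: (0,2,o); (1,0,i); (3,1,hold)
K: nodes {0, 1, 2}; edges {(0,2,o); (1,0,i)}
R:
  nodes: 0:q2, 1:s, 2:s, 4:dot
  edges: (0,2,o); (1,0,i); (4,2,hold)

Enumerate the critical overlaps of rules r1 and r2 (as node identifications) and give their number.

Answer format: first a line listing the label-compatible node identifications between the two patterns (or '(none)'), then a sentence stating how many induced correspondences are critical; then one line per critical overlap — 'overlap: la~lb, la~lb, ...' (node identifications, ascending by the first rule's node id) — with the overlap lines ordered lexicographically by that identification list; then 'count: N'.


label-compatible node identifications between L(r1) and L(r2): 1~1, 1~2, 2~1, 2~2, 3~3, 4~3
4 of the induced correspondences are critical overlaps of r1 and r2.
overlap: 1~1, 2~2, 3~3
overlap: 1~1, 3~3
overlap: 1~2, 2~1, 4~3
overlap: 2~1, 4~3
count: 4


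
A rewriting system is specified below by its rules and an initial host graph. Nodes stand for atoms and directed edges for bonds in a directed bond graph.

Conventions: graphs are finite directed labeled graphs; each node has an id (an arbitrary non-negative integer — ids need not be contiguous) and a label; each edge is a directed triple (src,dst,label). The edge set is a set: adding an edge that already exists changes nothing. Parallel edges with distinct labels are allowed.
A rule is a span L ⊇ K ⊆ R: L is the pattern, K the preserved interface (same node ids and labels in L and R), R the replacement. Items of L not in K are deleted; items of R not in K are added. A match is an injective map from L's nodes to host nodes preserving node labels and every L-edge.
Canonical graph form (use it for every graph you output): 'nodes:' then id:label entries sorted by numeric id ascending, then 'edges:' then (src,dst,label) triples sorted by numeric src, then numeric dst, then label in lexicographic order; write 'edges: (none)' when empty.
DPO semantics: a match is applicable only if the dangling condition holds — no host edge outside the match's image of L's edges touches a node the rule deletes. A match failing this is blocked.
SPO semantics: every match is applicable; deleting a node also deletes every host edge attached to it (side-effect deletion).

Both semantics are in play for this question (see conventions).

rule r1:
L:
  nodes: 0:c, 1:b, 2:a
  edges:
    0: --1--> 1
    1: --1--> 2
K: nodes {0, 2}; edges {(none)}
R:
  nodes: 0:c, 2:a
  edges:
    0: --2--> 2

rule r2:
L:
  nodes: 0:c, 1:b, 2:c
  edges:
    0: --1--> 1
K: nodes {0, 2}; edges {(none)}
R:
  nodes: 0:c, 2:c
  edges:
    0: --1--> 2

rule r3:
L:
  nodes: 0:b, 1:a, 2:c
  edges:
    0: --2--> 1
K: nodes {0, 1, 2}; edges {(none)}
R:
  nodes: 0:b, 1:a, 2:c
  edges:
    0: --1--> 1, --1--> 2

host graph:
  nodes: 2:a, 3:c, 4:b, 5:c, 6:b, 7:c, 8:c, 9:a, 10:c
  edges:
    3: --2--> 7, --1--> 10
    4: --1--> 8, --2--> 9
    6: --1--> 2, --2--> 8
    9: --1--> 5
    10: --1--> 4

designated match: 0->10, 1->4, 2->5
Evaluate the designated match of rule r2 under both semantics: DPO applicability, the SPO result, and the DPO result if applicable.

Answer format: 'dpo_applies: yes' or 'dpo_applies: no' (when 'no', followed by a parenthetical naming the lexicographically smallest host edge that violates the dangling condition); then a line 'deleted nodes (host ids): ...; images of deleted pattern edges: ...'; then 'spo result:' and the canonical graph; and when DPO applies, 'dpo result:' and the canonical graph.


dpo_applies: no
(the rule deletes node 4, which keeps host edge (4,8,1) outside the match image — the dangling condition fails, DPO blocks; SPO proceeds and side-deletes such edges)
deleted nodes (host ids): 4; images of deleted pattern edges: (10,4,1)
spo result:
nodes: 2:a, 3:c, 5:c, 6:b, 7:c, 8:c, 9:a, 10:c
edges: (3,7,2); (3,10,1); (6,2,1); (6,8,2); (9,5,1); (10,5,1)


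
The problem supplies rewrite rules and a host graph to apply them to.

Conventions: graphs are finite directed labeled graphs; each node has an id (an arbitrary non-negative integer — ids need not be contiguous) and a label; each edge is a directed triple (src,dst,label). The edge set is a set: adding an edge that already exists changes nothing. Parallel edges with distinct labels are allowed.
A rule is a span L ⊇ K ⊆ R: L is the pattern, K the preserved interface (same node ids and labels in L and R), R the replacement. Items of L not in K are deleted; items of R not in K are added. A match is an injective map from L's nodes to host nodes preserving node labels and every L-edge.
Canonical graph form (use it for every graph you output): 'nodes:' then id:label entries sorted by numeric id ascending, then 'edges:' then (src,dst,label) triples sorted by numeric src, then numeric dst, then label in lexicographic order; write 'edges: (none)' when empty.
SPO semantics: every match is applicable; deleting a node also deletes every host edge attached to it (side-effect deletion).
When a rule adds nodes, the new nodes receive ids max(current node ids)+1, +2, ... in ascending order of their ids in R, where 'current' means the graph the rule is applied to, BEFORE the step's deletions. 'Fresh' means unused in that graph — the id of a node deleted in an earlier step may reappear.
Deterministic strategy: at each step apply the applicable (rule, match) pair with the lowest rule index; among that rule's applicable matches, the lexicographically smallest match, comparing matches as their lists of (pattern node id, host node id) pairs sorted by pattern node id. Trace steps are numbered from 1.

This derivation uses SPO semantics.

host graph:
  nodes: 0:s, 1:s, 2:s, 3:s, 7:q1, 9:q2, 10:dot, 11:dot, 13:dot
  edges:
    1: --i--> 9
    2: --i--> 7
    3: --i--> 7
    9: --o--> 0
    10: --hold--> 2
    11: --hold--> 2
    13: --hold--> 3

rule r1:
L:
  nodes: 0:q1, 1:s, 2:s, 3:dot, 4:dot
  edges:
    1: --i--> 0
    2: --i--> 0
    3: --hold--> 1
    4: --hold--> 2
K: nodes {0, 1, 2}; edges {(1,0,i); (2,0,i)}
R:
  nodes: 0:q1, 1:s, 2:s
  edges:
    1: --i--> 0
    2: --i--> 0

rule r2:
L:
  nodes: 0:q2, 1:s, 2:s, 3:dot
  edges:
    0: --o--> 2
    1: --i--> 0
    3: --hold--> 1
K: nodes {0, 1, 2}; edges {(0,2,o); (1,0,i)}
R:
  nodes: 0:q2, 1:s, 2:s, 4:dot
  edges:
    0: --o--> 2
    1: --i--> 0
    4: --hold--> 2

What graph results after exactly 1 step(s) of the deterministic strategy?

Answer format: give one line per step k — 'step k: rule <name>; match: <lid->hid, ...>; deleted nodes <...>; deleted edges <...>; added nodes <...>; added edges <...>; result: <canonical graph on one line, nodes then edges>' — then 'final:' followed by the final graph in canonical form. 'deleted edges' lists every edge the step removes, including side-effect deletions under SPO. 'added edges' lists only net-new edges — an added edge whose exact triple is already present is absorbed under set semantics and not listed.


step 1: rule r1; match: 0->7, 1->2, 2->3, 3->10, 4->13; deleted nodes 10, 13; deleted edges (10,2,hold); (13,3,hold); added nodes (none); added edges (none); result: nodes: 0:s, 1:s, 2:s, 3:s, 7:q1, 9:q2, 11:dot edges: (1,9,i); (2,7,i); (3,7,i); (9,0,o); (11,2,hold)
final:
nodes: 0:s, 1:s, 2:s, 3:s, 7:q1, 9:q2, 11:dot
edges: (1,9,i); (2,7,i); (3,7,i); (9,0,o); (11,2,hold)


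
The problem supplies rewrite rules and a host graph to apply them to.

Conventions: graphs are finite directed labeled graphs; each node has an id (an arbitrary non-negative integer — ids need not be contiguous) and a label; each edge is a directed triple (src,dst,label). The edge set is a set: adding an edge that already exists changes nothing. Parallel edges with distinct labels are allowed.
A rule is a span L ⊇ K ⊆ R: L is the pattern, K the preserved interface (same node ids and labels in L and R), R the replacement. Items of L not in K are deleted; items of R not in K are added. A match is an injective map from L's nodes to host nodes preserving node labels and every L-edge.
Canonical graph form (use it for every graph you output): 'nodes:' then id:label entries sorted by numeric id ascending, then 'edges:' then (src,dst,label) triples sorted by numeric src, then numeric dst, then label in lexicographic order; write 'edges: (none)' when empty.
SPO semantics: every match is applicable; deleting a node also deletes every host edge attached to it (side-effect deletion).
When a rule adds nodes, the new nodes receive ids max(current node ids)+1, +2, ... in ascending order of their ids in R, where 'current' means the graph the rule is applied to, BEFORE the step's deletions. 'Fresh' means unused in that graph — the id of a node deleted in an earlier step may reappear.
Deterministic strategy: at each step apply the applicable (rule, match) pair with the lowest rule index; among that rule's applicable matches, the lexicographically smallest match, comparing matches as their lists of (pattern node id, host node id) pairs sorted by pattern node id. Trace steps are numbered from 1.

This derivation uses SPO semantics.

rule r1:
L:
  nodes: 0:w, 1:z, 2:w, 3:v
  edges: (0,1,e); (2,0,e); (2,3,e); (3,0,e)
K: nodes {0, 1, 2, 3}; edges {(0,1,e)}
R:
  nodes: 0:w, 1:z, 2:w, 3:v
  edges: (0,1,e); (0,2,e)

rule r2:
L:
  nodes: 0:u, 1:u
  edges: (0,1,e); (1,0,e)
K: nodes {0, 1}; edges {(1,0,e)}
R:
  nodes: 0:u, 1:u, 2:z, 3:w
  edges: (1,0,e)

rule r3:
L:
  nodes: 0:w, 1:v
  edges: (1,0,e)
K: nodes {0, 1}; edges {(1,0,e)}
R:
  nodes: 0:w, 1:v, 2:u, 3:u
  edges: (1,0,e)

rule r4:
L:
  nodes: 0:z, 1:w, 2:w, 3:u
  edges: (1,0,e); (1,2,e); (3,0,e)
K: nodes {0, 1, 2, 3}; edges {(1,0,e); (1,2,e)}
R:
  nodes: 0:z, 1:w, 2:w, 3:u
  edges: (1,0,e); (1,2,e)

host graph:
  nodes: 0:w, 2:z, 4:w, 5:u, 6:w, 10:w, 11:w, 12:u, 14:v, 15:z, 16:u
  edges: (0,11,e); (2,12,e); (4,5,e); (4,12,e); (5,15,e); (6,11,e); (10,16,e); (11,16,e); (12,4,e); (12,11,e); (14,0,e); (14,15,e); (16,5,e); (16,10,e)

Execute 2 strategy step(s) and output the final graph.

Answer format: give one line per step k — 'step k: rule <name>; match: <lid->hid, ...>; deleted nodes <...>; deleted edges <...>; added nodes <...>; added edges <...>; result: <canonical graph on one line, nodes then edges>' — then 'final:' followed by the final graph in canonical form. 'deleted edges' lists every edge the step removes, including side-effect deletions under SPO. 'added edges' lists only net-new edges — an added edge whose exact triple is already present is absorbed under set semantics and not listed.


step 1: rule r3; match: 0->0, 1->14; deleted nodes (none); deleted edges (none); added nodes 17, 18; added edges (none); result: nodes: 0:w, 2:z, 4:w, 5:u, 6:w, 10:w, 11:w, 12:u, 14:v, 15:z, 16:u, 17:u, 18:u edges: (0,11,e); (2,12,e); (4,5,e); (4,12,e); (5,15,e); (6,11,e); (10,16,e); (11,16,e); (12,4,e); (12,11,e); (14,0,e); (14,15,e); (16,5,e); (16,10,e)
step 2: rule r3; match: 0->0, 1->14; deleted nodes (none); deleted edges (none); added nodes 19, 20; added edges (none); result: nodes: 0:w, 2:z, 4:w, 5:u, 6:w, 10:w, 11:w, 12:u, 14:v, 15:z, 16:u, 17:u, 18:u, 19:u, 20:u edges: (0,11,e); (2,12,e); (4,5,e); (4,12,e); (5,15,e); (6,11,e); (10,16,e); (11,16,e); (12,4,e); (12,11,e); (14,0,e); (14,15,e); (16,5,e); (16,10,e)
final:
nodes: 0:w, 2:z, 4:w, 5:u, 6:w, 10:w, 11:w, 12:u, 14:v, 15:z, 16:u, 17:u, 18:u, 19:u, 20:u
edges: (0,11,e); (2,12,e); (4,5,e); (4,12,e); (5,15,e); (6,11,e); (10,16,e); (11,16,e); (12,4,e); (12,11,e); (14,0,e); (14,15,e); (16,5,e); (16,10,e)
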